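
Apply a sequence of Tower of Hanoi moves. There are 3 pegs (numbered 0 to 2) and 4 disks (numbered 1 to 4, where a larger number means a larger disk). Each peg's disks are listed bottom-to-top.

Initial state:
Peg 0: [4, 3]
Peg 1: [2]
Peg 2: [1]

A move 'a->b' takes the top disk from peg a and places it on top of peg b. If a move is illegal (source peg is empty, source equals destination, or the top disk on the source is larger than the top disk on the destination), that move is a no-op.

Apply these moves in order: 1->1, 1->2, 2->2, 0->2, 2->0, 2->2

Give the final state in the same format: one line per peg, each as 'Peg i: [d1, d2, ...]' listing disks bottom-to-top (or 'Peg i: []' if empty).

Answer: Peg 0: [4, 3, 1]
Peg 1: [2]
Peg 2: []

Derivation:
After move 1 (1->1):
Peg 0: [4, 3]
Peg 1: [2]
Peg 2: [1]

After move 2 (1->2):
Peg 0: [4, 3]
Peg 1: [2]
Peg 2: [1]

After move 3 (2->2):
Peg 0: [4, 3]
Peg 1: [2]
Peg 2: [1]

After move 4 (0->2):
Peg 0: [4, 3]
Peg 1: [2]
Peg 2: [1]

After move 5 (2->0):
Peg 0: [4, 3, 1]
Peg 1: [2]
Peg 2: []

After move 6 (2->2):
Peg 0: [4, 3, 1]
Peg 1: [2]
Peg 2: []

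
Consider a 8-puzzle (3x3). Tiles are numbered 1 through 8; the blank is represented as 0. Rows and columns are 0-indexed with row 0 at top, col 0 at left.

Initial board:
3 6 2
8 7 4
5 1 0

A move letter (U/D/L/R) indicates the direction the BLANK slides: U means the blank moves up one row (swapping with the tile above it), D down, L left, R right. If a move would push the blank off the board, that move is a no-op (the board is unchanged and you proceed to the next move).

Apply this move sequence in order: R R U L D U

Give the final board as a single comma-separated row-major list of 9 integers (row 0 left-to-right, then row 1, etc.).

Answer: 3, 6, 2, 8, 0, 7, 5, 1, 4

Derivation:
After move 1 (R):
3 6 2
8 7 4
5 1 0

After move 2 (R):
3 6 2
8 7 4
5 1 0

After move 3 (U):
3 6 2
8 7 0
5 1 4

After move 4 (L):
3 6 2
8 0 7
5 1 4

After move 5 (D):
3 6 2
8 1 7
5 0 4

After move 6 (U):
3 6 2
8 0 7
5 1 4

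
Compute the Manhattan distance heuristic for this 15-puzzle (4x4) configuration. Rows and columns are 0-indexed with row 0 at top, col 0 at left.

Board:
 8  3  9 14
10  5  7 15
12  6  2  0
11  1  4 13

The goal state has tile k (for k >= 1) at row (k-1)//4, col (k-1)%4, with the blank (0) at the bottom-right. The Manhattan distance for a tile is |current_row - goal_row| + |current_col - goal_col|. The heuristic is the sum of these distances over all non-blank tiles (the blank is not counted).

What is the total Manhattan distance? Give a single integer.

Tile 8: (0,0)->(1,3) = 4
Tile 3: (0,1)->(0,2) = 1
Tile 9: (0,2)->(2,0) = 4
Tile 14: (0,3)->(3,1) = 5
Tile 10: (1,0)->(2,1) = 2
Tile 5: (1,1)->(1,0) = 1
Tile 7: (1,2)->(1,2) = 0
Tile 15: (1,3)->(3,2) = 3
Tile 12: (2,0)->(2,3) = 3
Tile 6: (2,1)->(1,1) = 1
Tile 2: (2,2)->(0,1) = 3
Tile 11: (3,0)->(2,2) = 3
Tile 1: (3,1)->(0,0) = 4
Tile 4: (3,2)->(0,3) = 4
Tile 13: (3,3)->(3,0) = 3
Sum: 4 + 1 + 4 + 5 + 2 + 1 + 0 + 3 + 3 + 1 + 3 + 3 + 4 + 4 + 3 = 41

Answer: 41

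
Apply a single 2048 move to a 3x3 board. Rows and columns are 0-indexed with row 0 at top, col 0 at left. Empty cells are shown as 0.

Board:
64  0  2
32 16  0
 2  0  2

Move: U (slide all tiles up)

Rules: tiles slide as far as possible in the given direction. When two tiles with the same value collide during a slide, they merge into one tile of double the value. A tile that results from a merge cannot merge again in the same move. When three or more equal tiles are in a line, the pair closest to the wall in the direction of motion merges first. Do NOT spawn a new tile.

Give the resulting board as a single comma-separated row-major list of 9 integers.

Slide up:
col 0: [64, 32, 2] -> [64, 32, 2]
col 1: [0, 16, 0] -> [16, 0, 0]
col 2: [2, 0, 2] -> [4, 0, 0]

Answer: 64, 16, 4, 32, 0, 0, 2, 0, 0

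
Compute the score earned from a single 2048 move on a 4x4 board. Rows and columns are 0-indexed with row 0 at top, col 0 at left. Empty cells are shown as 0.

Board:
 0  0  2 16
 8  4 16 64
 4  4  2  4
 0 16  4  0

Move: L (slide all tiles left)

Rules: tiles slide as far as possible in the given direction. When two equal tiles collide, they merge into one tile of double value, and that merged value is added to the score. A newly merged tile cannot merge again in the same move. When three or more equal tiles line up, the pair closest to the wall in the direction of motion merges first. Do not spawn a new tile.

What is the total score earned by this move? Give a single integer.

Answer: 8

Derivation:
Slide left:
row 0: [0, 0, 2, 16] -> [2, 16, 0, 0]  score +0 (running 0)
row 1: [8, 4, 16, 64] -> [8, 4, 16, 64]  score +0 (running 0)
row 2: [4, 4, 2, 4] -> [8, 2, 4, 0]  score +8 (running 8)
row 3: [0, 16, 4, 0] -> [16, 4, 0, 0]  score +0 (running 8)
Board after move:
 2 16  0  0
 8  4 16 64
 8  2  4  0
16  4  0  0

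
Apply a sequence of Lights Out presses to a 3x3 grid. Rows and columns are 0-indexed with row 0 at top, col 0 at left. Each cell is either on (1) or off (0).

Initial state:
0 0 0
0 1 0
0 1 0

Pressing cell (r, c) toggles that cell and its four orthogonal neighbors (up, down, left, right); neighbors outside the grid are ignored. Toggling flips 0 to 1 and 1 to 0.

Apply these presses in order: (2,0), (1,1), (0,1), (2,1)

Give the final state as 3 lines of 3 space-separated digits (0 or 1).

Answer: 1 0 1
0 0 1
0 0 1

Derivation:
After press 1 at (2,0):
0 0 0
1 1 0
1 0 0

After press 2 at (1,1):
0 1 0
0 0 1
1 1 0

After press 3 at (0,1):
1 0 1
0 1 1
1 1 0

After press 4 at (2,1):
1 0 1
0 0 1
0 0 1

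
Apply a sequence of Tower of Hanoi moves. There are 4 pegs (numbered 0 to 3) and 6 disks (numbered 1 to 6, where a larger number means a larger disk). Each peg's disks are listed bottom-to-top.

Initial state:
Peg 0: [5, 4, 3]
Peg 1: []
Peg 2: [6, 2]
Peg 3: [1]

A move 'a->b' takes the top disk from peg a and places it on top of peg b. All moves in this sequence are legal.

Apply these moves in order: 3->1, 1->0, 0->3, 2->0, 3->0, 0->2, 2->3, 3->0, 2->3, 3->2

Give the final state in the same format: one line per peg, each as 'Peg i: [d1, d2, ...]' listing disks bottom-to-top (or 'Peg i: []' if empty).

After move 1 (3->1):
Peg 0: [5, 4, 3]
Peg 1: [1]
Peg 2: [6, 2]
Peg 3: []

After move 2 (1->0):
Peg 0: [5, 4, 3, 1]
Peg 1: []
Peg 2: [6, 2]
Peg 3: []

After move 3 (0->3):
Peg 0: [5, 4, 3]
Peg 1: []
Peg 2: [6, 2]
Peg 3: [1]

After move 4 (2->0):
Peg 0: [5, 4, 3, 2]
Peg 1: []
Peg 2: [6]
Peg 3: [1]

After move 5 (3->0):
Peg 0: [5, 4, 3, 2, 1]
Peg 1: []
Peg 2: [6]
Peg 3: []

After move 6 (0->2):
Peg 0: [5, 4, 3, 2]
Peg 1: []
Peg 2: [6, 1]
Peg 3: []

After move 7 (2->3):
Peg 0: [5, 4, 3, 2]
Peg 1: []
Peg 2: [6]
Peg 3: [1]

After move 8 (3->0):
Peg 0: [5, 4, 3, 2, 1]
Peg 1: []
Peg 2: [6]
Peg 3: []

After move 9 (2->3):
Peg 0: [5, 4, 3, 2, 1]
Peg 1: []
Peg 2: []
Peg 3: [6]

After move 10 (3->2):
Peg 0: [5, 4, 3, 2, 1]
Peg 1: []
Peg 2: [6]
Peg 3: []

Answer: Peg 0: [5, 4, 3, 2, 1]
Peg 1: []
Peg 2: [6]
Peg 3: []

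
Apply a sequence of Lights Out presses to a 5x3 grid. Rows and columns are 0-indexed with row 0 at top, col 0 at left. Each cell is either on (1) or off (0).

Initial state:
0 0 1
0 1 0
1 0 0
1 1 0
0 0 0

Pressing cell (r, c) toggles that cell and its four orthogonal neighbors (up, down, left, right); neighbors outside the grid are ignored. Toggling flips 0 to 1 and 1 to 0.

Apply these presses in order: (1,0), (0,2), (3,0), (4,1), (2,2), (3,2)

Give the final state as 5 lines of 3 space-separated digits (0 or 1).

Answer: 1 1 0
1 0 0
1 1 0
0 0 0
0 1 0

Derivation:
After press 1 at (1,0):
1 0 1
1 0 0
0 0 0
1 1 0
0 0 0

After press 2 at (0,2):
1 1 0
1 0 1
0 0 0
1 1 0
0 0 0

After press 3 at (3,0):
1 1 0
1 0 1
1 0 0
0 0 0
1 0 0

After press 4 at (4,1):
1 1 0
1 0 1
1 0 0
0 1 0
0 1 1

After press 5 at (2,2):
1 1 0
1 0 0
1 1 1
0 1 1
0 1 1

After press 6 at (3,2):
1 1 0
1 0 0
1 1 0
0 0 0
0 1 0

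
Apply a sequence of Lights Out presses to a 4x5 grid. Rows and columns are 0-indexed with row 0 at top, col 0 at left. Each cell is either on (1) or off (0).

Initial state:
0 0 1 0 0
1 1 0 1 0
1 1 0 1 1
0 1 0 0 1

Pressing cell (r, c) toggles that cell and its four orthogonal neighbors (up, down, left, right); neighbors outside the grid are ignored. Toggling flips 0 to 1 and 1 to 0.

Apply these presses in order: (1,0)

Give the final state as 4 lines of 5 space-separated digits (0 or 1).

Answer: 1 0 1 0 0
0 0 0 1 0
0 1 0 1 1
0 1 0 0 1

Derivation:
After press 1 at (1,0):
1 0 1 0 0
0 0 0 1 0
0 1 0 1 1
0 1 0 0 1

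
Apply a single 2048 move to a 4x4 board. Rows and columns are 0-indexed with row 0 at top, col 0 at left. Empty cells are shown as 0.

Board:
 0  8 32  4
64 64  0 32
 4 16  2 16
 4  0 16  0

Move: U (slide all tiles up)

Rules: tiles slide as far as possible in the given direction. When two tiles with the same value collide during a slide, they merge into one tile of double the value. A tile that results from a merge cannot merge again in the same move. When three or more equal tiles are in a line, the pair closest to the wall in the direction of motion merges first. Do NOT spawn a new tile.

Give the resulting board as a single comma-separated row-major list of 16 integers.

Slide up:
col 0: [0, 64, 4, 4] -> [64, 8, 0, 0]
col 1: [8, 64, 16, 0] -> [8, 64, 16, 0]
col 2: [32, 0, 2, 16] -> [32, 2, 16, 0]
col 3: [4, 32, 16, 0] -> [4, 32, 16, 0]

Answer: 64, 8, 32, 4, 8, 64, 2, 32, 0, 16, 16, 16, 0, 0, 0, 0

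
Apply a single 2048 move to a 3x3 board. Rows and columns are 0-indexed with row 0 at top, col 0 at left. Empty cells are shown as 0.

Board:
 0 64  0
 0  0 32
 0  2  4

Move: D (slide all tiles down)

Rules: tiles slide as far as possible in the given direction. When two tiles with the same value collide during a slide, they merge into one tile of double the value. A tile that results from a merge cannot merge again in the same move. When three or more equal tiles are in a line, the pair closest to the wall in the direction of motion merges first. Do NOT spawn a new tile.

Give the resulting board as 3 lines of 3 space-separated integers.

Slide down:
col 0: [0, 0, 0] -> [0, 0, 0]
col 1: [64, 0, 2] -> [0, 64, 2]
col 2: [0, 32, 4] -> [0, 32, 4]

Answer:  0  0  0
 0 64 32
 0  2  4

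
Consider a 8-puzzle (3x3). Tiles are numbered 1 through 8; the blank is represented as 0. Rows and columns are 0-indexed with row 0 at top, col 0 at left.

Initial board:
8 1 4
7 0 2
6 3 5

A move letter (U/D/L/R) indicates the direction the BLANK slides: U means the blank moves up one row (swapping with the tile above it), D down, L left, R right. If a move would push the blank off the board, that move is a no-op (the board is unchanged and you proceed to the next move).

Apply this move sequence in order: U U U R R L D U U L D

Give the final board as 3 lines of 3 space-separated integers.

After move 1 (U):
8 0 4
7 1 2
6 3 5

After move 2 (U):
8 0 4
7 1 2
6 3 5

After move 3 (U):
8 0 4
7 1 2
6 3 5

After move 4 (R):
8 4 0
7 1 2
6 3 5

After move 5 (R):
8 4 0
7 1 2
6 3 5

After move 6 (L):
8 0 4
7 1 2
6 3 5

After move 7 (D):
8 1 4
7 0 2
6 3 5

After move 8 (U):
8 0 4
7 1 2
6 3 5

After move 9 (U):
8 0 4
7 1 2
6 3 5

After move 10 (L):
0 8 4
7 1 2
6 3 5

After move 11 (D):
7 8 4
0 1 2
6 3 5

Answer: 7 8 4
0 1 2
6 3 5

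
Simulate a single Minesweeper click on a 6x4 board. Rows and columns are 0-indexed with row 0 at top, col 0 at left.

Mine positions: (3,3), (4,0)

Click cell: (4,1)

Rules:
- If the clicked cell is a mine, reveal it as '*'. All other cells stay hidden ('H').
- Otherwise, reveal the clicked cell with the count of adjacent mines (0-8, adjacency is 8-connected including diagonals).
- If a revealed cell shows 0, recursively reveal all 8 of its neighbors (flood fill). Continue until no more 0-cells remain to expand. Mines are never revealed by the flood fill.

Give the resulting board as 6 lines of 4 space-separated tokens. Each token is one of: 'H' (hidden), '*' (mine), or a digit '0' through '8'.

H H H H
H H H H
H H H H
H H H H
H 1 H H
H H H H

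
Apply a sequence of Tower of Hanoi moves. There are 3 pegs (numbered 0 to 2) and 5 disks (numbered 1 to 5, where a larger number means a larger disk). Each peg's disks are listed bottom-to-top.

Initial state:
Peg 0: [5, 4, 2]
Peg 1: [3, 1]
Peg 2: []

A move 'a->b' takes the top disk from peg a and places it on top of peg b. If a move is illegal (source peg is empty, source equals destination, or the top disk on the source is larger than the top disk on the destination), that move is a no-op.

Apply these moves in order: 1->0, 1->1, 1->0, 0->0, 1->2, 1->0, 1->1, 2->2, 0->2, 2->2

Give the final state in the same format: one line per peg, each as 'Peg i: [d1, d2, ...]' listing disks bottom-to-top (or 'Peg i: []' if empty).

Answer: Peg 0: [5, 4, 2]
Peg 1: []
Peg 2: [3, 1]

Derivation:
After move 1 (1->0):
Peg 0: [5, 4, 2, 1]
Peg 1: [3]
Peg 2: []

After move 2 (1->1):
Peg 0: [5, 4, 2, 1]
Peg 1: [3]
Peg 2: []

After move 3 (1->0):
Peg 0: [5, 4, 2, 1]
Peg 1: [3]
Peg 2: []

After move 4 (0->0):
Peg 0: [5, 4, 2, 1]
Peg 1: [3]
Peg 2: []

After move 5 (1->2):
Peg 0: [5, 4, 2, 1]
Peg 1: []
Peg 2: [3]

After move 6 (1->0):
Peg 0: [5, 4, 2, 1]
Peg 1: []
Peg 2: [3]

After move 7 (1->1):
Peg 0: [5, 4, 2, 1]
Peg 1: []
Peg 2: [3]

After move 8 (2->2):
Peg 0: [5, 4, 2, 1]
Peg 1: []
Peg 2: [3]

After move 9 (0->2):
Peg 0: [5, 4, 2]
Peg 1: []
Peg 2: [3, 1]

After move 10 (2->2):
Peg 0: [5, 4, 2]
Peg 1: []
Peg 2: [3, 1]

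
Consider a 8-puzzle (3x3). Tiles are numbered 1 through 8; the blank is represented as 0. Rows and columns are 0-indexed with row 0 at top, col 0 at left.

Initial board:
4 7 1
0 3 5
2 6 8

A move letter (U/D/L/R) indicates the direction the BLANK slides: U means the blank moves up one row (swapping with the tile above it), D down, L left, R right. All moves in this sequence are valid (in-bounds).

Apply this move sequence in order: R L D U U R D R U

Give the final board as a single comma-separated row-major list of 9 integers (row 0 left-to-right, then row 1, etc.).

Answer: 7, 3, 0, 4, 5, 1, 2, 6, 8

Derivation:
After move 1 (R):
4 7 1
3 0 5
2 6 8

After move 2 (L):
4 7 1
0 3 5
2 6 8

After move 3 (D):
4 7 1
2 3 5
0 6 8

After move 4 (U):
4 7 1
0 3 5
2 6 8

After move 5 (U):
0 7 1
4 3 5
2 6 8

After move 6 (R):
7 0 1
4 3 5
2 6 8

After move 7 (D):
7 3 1
4 0 5
2 6 8

After move 8 (R):
7 3 1
4 5 0
2 6 8

After move 9 (U):
7 3 0
4 5 1
2 6 8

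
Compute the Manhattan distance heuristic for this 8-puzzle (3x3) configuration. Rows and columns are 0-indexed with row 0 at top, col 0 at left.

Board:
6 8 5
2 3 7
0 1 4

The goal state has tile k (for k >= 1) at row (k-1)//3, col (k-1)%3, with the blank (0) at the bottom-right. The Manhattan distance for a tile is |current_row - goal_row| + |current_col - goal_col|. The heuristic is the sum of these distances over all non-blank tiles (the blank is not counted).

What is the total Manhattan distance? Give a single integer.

Tile 6: at (0,0), goal (1,2), distance |0-1|+|0-2| = 3
Tile 8: at (0,1), goal (2,1), distance |0-2|+|1-1| = 2
Tile 5: at (0,2), goal (1,1), distance |0-1|+|2-1| = 2
Tile 2: at (1,0), goal (0,1), distance |1-0|+|0-1| = 2
Tile 3: at (1,1), goal (0,2), distance |1-0|+|1-2| = 2
Tile 7: at (1,2), goal (2,0), distance |1-2|+|2-0| = 3
Tile 1: at (2,1), goal (0,0), distance |2-0|+|1-0| = 3
Tile 4: at (2,2), goal (1,0), distance |2-1|+|2-0| = 3
Sum: 3 + 2 + 2 + 2 + 2 + 3 + 3 + 3 = 20

Answer: 20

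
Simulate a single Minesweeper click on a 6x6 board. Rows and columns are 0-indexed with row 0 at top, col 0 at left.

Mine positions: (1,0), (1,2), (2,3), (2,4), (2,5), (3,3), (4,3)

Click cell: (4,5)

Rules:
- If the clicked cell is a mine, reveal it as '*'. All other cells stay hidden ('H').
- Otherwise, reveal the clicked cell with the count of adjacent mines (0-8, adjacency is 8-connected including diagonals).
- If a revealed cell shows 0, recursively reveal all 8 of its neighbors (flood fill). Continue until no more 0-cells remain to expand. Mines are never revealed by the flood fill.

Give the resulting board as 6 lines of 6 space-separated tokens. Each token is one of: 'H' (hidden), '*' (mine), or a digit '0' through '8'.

H H H H H H
H H H H H H
H H H H H H
H H H H 5 2
H H H H 2 0
H H H H 1 0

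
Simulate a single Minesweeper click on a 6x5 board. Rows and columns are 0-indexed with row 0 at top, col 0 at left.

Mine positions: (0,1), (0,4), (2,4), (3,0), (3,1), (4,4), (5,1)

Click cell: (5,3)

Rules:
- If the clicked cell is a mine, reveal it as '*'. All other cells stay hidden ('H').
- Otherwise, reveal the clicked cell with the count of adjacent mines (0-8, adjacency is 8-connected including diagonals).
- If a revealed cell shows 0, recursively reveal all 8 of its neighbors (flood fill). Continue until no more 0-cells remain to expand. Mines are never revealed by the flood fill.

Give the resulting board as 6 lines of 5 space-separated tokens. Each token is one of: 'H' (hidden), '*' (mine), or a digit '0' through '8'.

H H H H H
H H H H H
H H H H H
H H H H H
H H H H H
H H H 1 H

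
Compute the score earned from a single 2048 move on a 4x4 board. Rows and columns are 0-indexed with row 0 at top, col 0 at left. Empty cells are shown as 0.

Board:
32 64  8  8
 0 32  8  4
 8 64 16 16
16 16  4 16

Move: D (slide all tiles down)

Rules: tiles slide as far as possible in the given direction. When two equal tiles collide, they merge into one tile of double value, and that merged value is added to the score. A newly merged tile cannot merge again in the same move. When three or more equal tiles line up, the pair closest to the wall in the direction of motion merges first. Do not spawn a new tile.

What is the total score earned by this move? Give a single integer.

Slide down:
col 0: [32, 0, 8, 16] -> [0, 32, 8, 16]  score +0 (running 0)
col 1: [64, 32, 64, 16] -> [64, 32, 64, 16]  score +0 (running 0)
col 2: [8, 8, 16, 4] -> [0, 16, 16, 4]  score +16 (running 16)
col 3: [8, 4, 16, 16] -> [0, 8, 4, 32]  score +32 (running 48)
Board after move:
 0 64  0  0
32 32 16  8
 8 64 16  4
16 16  4 32

Answer: 48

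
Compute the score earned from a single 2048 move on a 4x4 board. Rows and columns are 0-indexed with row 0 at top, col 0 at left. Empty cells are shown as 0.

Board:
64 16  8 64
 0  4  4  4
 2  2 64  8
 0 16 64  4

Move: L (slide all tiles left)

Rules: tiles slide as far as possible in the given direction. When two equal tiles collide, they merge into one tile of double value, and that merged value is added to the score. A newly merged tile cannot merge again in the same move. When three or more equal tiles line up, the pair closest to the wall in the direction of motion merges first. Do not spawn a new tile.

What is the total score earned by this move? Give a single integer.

Answer: 12

Derivation:
Slide left:
row 0: [64, 16, 8, 64] -> [64, 16, 8, 64]  score +0 (running 0)
row 1: [0, 4, 4, 4] -> [8, 4, 0, 0]  score +8 (running 8)
row 2: [2, 2, 64, 8] -> [4, 64, 8, 0]  score +4 (running 12)
row 3: [0, 16, 64, 4] -> [16, 64, 4, 0]  score +0 (running 12)
Board after move:
64 16  8 64
 8  4  0  0
 4 64  8  0
16 64  4  0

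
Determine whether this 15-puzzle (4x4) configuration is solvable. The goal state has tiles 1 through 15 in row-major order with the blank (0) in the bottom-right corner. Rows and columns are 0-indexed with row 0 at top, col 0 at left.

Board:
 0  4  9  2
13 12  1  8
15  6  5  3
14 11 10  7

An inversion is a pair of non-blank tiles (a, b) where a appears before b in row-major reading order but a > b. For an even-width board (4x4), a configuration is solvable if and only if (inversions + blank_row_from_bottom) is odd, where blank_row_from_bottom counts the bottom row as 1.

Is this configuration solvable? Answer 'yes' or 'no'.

Inversions: 48
Blank is in row 0 (0-indexed from top), which is row 4 counting from the bottom (bottom = 1).
48 + 4 = 52, which is even, so the puzzle is not solvable.

Answer: no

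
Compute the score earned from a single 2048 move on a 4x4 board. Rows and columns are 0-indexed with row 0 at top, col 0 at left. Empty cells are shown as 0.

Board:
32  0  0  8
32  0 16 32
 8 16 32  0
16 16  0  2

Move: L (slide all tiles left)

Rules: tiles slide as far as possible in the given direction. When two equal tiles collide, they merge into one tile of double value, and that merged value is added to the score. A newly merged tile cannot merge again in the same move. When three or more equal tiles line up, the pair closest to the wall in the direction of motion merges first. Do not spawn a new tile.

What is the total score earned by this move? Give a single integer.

Slide left:
row 0: [32, 0, 0, 8] -> [32, 8, 0, 0]  score +0 (running 0)
row 1: [32, 0, 16, 32] -> [32, 16, 32, 0]  score +0 (running 0)
row 2: [8, 16, 32, 0] -> [8, 16, 32, 0]  score +0 (running 0)
row 3: [16, 16, 0, 2] -> [32, 2, 0, 0]  score +32 (running 32)
Board after move:
32  8  0  0
32 16 32  0
 8 16 32  0
32  2  0  0

Answer: 32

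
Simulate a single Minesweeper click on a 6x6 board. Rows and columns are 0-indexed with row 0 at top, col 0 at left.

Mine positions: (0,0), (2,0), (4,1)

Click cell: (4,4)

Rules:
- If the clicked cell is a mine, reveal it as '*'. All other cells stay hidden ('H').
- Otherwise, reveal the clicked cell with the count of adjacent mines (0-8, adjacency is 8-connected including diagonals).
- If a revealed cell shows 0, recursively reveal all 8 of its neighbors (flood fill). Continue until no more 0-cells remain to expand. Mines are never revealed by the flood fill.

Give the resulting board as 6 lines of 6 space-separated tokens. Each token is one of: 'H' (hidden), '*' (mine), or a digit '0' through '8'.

H 1 0 0 0 0
H 2 0 0 0 0
H 1 0 0 0 0
H 2 1 0 0 0
H H 1 0 0 0
H H 1 0 0 0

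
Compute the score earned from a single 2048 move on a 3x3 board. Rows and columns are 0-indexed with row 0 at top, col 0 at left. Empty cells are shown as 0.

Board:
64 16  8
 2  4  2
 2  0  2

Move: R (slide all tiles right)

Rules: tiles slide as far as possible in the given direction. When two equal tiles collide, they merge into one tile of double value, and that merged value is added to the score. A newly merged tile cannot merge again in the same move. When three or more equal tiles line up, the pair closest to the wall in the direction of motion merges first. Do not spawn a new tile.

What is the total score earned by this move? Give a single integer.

Answer: 4

Derivation:
Slide right:
row 0: [64, 16, 8] -> [64, 16, 8]  score +0 (running 0)
row 1: [2, 4, 2] -> [2, 4, 2]  score +0 (running 0)
row 2: [2, 0, 2] -> [0, 0, 4]  score +4 (running 4)
Board after move:
64 16  8
 2  4  2
 0  0  4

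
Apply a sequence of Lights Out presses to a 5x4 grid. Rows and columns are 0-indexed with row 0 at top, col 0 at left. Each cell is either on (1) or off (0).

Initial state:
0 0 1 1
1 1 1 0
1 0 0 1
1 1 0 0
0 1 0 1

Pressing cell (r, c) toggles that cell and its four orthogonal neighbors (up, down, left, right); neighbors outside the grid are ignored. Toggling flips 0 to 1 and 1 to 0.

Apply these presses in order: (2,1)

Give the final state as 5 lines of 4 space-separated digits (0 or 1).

Answer: 0 0 1 1
1 0 1 0
0 1 1 1
1 0 0 0
0 1 0 1

Derivation:
After press 1 at (2,1):
0 0 1 1
1 0 1 0
0 1 1 1
1 0 0 0
0 1 0 1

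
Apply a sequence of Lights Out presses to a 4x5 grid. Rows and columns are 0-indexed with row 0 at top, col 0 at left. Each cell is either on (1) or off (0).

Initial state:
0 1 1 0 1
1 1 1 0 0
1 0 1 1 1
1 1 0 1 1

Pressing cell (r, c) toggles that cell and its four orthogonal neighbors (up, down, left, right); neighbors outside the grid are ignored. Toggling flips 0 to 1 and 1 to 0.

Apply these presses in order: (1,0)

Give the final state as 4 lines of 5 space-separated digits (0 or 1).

After press 1 at (1,0):
1 1 1 0 1
0 0 1 0 0
0 0 1 1 1
1 1 0 1 1

Answer: 1 1 1 0 1
0 0 1 0 0
0 0 1 1 1
1 1 0 1 1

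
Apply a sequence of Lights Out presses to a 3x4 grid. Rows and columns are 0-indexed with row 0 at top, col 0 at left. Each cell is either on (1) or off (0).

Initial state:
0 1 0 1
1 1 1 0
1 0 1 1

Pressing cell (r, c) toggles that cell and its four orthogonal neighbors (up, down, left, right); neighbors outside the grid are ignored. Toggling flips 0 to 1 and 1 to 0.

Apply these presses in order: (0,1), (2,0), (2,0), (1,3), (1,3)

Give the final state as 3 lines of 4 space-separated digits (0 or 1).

After press 1 at (0,1):
1 0 1 1
1 0 1 0
1 0 1 1

After press 2 at (2,0):
1 0 1 1
0 0 1 0
0 1 1 1

After press 3 at (2,0):
1 0 1 1
1 0 1 0
1 0 1 1

After press 4 at (1,3):
1 0 1 0
1 0 0 1
1 0 1 0

After press 5 at (1,3):
1 0 1 1
1 0 1 0
1 0 1 1

Answer: 1 0 1 1
1 0 1 0
1 0 1 1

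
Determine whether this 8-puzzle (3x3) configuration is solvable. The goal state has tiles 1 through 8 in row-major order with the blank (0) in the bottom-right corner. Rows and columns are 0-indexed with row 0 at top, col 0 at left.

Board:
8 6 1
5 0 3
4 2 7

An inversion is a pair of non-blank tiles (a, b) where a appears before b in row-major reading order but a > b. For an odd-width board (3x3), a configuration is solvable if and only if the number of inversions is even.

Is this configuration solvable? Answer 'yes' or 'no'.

Answer: no

Derivation:
Inversions (pairs i<j in row-major order where tile[i] > tile[j] > 0): 17
17 is odd, so the puzzle is not solvable.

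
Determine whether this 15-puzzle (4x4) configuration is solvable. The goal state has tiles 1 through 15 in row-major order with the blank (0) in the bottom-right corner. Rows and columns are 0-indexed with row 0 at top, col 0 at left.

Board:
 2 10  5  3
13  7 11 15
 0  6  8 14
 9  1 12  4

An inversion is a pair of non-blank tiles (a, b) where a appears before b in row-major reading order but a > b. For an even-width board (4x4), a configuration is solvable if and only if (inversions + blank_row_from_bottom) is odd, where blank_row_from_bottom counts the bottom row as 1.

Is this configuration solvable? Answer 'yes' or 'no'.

Answer: yes

Derivation:
Inversions: 47
Blank is in row 2 (0-indexed from top), which is row 2 counting from the bottom (bottom = 1).
47 + 2 = 49, which is odd, so the puzzle is solvable.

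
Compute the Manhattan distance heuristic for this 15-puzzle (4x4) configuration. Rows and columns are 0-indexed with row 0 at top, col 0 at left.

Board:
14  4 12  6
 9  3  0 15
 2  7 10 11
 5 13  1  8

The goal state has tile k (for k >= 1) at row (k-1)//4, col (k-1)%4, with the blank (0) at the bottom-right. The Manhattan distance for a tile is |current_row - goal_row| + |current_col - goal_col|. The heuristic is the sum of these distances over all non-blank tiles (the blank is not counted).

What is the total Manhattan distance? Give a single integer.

Answer: 35

Derivation:
Tile 14: (0,0)->(3,1) = 4
Tile 4: (0,1)->(0,3) = 2
Tile 12: (0,2)->(2,3) = 3
Tile 6: (0,3)->(1,1) = 3
Tile 9: (1,0)->(2,0) = 1
Tile 3: (1,1)->(0,2) = 2
Tile 15: (1,3)->(3,2) = 3
Tile 2: (2,0)->(0,1) = 3
Tile 7: (2,1)->(1,2) = 2
Tile 10: (2,2)->(2,1) = 1
Tile 11: (2,3)->(2,2) = 1
Tile 5: (3,0)->(1,0) = 2
Tile 13: (3,1)->(3,0) = 1
Tile 1: (3,2)->(0,0) = 5
Tile 8: (3,3)->(1,3) = 2
Sum: 4 + 2 + 3 + 3 + 1 + 2 + 3 + 3 + 2 + 1 + 1 + 2 + 1 + 5 + 2 = 35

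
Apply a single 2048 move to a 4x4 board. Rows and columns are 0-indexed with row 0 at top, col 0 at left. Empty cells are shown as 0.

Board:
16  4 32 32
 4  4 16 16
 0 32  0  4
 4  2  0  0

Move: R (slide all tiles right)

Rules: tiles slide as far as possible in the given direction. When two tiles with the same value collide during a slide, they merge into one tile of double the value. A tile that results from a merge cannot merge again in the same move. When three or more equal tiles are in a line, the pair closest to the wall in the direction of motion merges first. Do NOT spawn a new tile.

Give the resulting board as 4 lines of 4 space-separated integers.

Answer:  0 16  4 64
 0  0  8 32
 0  0 32  4
 0  0  4  2

Derivation:
Slide right:
row 0: [16, 4, 32, 32] -> [0, 16, 4, 64]
row 1: [4, 4, 16, 16] -> [0, 0, 8, 32]
row 2: [0, 32, 0, 4] -> [0, 0, 32, 4]
row 3: [4, 2, 0, 0] -> [0, 0, 4, 2]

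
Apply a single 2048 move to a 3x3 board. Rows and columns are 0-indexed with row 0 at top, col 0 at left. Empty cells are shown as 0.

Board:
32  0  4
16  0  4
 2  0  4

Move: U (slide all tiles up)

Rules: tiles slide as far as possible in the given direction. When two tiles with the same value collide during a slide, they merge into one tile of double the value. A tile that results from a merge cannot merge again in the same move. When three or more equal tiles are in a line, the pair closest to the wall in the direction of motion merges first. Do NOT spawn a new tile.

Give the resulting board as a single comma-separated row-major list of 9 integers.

Slide up:
col 0: [32, 16, 2] -> [32, 16, 2]
col 1: [0, 0, 0] -> [0, 0, 0]
col 2: [4, 4, 4] -> [8, 4, 0]

Answer: 32, 0, 8, 16, 0, 4, 2, 0, 0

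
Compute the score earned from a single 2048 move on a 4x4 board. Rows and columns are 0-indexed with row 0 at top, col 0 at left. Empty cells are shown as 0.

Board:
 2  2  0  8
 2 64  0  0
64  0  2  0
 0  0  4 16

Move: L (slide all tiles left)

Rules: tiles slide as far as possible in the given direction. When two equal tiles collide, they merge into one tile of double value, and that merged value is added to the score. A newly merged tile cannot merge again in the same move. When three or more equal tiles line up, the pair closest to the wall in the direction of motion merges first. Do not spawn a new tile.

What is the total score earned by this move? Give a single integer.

Answer: 4

Derivation:
Slide left:
row 0: [2, 2, 0, 8] -> [4, 8, 0, 0]  score +4 (running 4)
row 1: [2, 64, 0, 0] -> [2, 64, 0, 0]  score +0 (running 4)
row 2: [64, 0, 2, 0] -> [64, 2, 0, 0]  score +0 (running 4)
row 3: [0, 0, 4, 16] -> [4, 16, 0, 0]  score +0 (running 4)
Board after move:
 4  8  0  0
 2 64  0  0
64  2  0  0
 4 16  0  0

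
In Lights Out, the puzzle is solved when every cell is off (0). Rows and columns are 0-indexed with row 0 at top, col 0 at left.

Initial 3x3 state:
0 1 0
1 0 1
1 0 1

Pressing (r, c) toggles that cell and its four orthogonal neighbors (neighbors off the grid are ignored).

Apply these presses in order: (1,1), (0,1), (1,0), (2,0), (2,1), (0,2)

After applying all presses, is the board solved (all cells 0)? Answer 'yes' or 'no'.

Answer: no

Derivation:
After press 1 at (1,1):
0 0 0
0 1 0
1 1 1

After press 2 at (0,1):
1 1 1
0 0 0
1 1 1

After press 3 at (1,0):
0 1 1
1 1 0
0 1 1

After press 4 at (2,0):
0 1 1
0 1 0
1 0 1

After press 5 at (2,1):
0 1 1
0 0 0
0 1 0

After press 6 at (0,2):
0 0 0
0 0 1
0 1 0

Lights still on: 2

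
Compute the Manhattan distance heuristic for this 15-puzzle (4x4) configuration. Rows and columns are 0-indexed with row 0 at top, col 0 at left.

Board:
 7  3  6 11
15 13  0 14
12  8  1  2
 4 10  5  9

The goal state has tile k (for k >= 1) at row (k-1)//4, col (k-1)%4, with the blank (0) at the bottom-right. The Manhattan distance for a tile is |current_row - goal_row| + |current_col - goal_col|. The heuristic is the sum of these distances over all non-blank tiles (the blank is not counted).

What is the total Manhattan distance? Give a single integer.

Tile 7: (0,0)->(1,2) = 3
Tile 3: (0,1)->(0,2) = 1
Tile 6: (0,2)->(1,1) = 2
Tile 11: (0,3)->(2,2) = 3
Tile 15: (1,0)->(3,2) = 4
Tile 13: (1,1)->(3,0) = 3
Tile 14: (1,3)->(3,1) = 4
Tile 12: (2,0)->(2,3) = 3
Tile 8: (2,1)->(1,3) = 3
Tile 1: (2,2)->(0,0) = 4
Tile 2: (2,3)->(0,1) = 4
Tile 4: (3,0)->(0,3) = 6
Tile 10: (3,1)->(2,1) = 1
Tile 5: (3,2)->(1,0) = 4
Tile 9: (3,3)->(2,0) = 4
Sum: 3 + 1 + 2 + 3 + 4 + 3 + 4 + 3 + 3 + 4 + 4 + 6 + 1 + 4 + 4 = 49

Answer: 49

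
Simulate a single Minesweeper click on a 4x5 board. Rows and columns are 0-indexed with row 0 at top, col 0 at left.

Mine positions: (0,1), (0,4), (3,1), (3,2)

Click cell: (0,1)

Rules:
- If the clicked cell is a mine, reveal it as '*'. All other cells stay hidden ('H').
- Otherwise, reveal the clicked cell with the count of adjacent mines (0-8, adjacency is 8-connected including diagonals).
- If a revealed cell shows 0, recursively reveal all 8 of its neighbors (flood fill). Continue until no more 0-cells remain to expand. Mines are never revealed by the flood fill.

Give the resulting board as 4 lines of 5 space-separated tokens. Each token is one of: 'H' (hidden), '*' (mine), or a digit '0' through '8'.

H * H H H
H H H H H
H H H H H
H H H H H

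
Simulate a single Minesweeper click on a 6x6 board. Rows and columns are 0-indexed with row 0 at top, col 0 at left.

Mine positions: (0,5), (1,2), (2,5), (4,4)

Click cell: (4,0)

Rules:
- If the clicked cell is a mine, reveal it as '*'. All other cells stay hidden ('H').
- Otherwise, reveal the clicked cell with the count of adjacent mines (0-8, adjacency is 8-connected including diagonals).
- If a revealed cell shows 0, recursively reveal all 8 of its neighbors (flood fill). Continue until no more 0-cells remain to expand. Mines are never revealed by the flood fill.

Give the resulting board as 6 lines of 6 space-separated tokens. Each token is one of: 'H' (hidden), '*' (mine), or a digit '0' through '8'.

0 1 H H H H
0 1 H H H H
0 1 1 1 H H
0 0 0 1 H H
0 0 0 1 H H
0 0 0 1 H H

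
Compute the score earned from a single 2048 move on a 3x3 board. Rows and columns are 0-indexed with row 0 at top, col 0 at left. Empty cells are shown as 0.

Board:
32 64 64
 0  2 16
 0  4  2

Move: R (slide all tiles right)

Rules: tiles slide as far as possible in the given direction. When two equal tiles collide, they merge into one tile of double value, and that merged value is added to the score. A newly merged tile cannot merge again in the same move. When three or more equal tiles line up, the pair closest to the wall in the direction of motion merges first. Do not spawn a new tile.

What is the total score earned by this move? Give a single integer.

Answer: 128

Derivation:
Slide right:
row 0: [32, 64, 64] -> [0, 32, 128]  score +128 (running 128)
row 1: [0, 2, 16] -> [0, 2, 16]  score +0 (running 128)
row 2: [0, 4, 2] -> [0, 4, 2]  score +0 (running 128)
Board after move:
  0  32 128
  0   2  16
  0   4   2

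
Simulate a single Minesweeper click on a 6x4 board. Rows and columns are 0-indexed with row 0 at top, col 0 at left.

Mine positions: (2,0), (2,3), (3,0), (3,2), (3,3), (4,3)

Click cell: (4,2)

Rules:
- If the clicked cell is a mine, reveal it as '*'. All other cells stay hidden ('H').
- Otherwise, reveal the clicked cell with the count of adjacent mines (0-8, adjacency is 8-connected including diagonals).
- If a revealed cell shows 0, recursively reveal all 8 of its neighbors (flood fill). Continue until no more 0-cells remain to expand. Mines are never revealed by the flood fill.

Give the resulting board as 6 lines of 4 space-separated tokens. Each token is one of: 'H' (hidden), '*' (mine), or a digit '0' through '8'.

H H H H
H H H H
H H H H
H H H H
H H 3 H
H H H H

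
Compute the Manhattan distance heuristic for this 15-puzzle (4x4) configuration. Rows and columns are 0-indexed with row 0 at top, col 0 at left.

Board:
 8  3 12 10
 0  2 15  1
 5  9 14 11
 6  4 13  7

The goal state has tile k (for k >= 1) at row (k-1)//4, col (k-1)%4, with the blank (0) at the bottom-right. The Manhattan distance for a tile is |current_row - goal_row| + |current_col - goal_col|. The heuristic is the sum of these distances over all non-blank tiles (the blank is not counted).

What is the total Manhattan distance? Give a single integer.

Answer: 37

Derivation:
Tile 8: (0,0)->(1,3) = 4
Tile 3: (0,1)->(0,2) = 1
Tile 12: (0,2)->(2,3) = 3
Tile 10: (0,3)->(2,1) = 4
Tile 2: (1,1)->(0,1) = 1
Tile 15: (1,2)->(3,2) = 2
Tile 1: (1,3)->(0,0) = 4
Tile 5: (2,0)->(1,0) = 1
Tile 9: (2,1)->(2,0) = 1
Tile 14: (2,2)->(3,1) = 2
Tile 11: (2,3)->(2,2) = 1
Tile 6: (3,0)->(1,1) = 3
Tile 4: (3,1)->(0,3) = 5
Tile 13: (3,2)->(3,0) = 2
Tile 7: (3,3)->(1,2) = 3
Sum: 4 + 1 + 3 + 4 + 1 + 2 + 4 + 1 + 1 + 2 + 1 + 3 + 5 + 2 + 3 = 37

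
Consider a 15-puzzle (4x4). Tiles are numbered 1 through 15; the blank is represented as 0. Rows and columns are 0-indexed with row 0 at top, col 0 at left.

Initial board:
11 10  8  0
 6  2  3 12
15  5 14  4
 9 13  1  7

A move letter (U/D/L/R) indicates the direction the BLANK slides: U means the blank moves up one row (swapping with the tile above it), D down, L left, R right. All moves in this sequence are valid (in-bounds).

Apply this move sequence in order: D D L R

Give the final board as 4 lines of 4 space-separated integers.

Answer: 11 10  8 12
 6  2  3  4
15  5 14  0
 9 13  1  7

Derivation:
After move 1 (D):
11 10  8 12
 6  2  3  0
15  5 14  4
 9 13  1  7

After move 2 (D):
11 10  8 12
 6  2  3  4
15  5 14  0
 9 13  1  7

After move 3 (L):
11 10  8 12
 6  2  3  4
15  5  0 14
 9 13  1  7

After move 4 (R):
11 10  8 12
 6  2  3  4
15  5 14  0
 9 13  1  7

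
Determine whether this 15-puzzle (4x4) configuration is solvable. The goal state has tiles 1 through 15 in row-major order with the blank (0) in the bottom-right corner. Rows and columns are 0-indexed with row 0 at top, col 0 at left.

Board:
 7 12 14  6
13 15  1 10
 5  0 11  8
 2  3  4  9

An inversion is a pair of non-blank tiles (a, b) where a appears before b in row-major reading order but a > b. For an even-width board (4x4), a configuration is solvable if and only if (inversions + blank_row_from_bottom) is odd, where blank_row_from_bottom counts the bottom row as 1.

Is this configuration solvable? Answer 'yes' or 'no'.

Answer: yes

Derivation:
Inversions: 67
Blank is in row 2 (0-indexed from top), which is row 2 counting from the bottom (bottom = 1).
67 + 2 = 69, which is odd, so the puzzle is solvable.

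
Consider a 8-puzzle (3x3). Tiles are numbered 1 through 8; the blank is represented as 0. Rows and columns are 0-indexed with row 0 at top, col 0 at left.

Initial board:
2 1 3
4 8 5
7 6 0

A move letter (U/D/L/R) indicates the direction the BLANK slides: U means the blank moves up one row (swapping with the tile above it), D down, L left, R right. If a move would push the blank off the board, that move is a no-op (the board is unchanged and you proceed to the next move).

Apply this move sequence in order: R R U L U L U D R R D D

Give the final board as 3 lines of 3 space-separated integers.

Answer: 4 2 3
1 8 5
7 6 0

Derivation:
After move 1 (R):
2 1 3
4 8 5
7 6 0

After move 2 (R):
2 1 3
4 8 5
7 6 0

After move 3 (U):
2 1 3
4 8 0
7 6 5

After move 4 (L):
2 1 3
4 0 8
7 6 5

After move 5 (U):
2 0 3
4 1 8
7 6 5

After move 6 (L):
0 2 3
4 1 8
7 6 5

After move 7 (U):
0 2 3
4 1 8
7 6 5

After move 8 (D):
4 2 3
0 1 8
7 6 5

After move 9 (R):
4 2 3
1 0 8
7 6 5

After move 10 (R):
4 2 3
1 8 0
7 6 5

After move 11 (D):
4 2 3
1 8 5
7 6 0

After move 12 (D):
4 2 3
1 8 5
7 6 0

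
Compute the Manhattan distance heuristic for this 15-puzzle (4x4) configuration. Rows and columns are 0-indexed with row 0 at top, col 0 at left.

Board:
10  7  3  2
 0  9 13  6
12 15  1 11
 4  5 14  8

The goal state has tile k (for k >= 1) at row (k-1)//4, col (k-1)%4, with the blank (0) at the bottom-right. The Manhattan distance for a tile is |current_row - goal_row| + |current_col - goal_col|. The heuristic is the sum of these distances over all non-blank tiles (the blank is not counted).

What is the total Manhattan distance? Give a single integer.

Answer: 37

Derivation:
Tile 10: at (0,0), goal (2,1), distance |0-2|+|0-1| = 3
Tile 7: at (0,1), goal (1,2), distance |0-1|+|1-2| = 2
Tile 3: at (0,2), goal (0,2), distance |0-0|+|2-2| = 0
Tile 2: at (0,3), goal (0,1), distance |0-0|+|3-1| = 2
Tile 9: at (1,1), goal (2,0), distance |1-2|+|1-0| = 2
Tile 13: at (1,2), goal (3,0), distance |1-3|+|2-0| = 4
Tile 6: at (1,3), goal (1,1), distance |1-1|+|3-1| = 2
Tile 12: at (2,0), goal (2,3), distance |2-2|+|0-3| = 3
Tile 15: at (2,1), goal (3,2), distance |2-3|+|1-2| = 2
Tile 1: at (2,2), goal (0,0), distance |2-0|+|2-0| = 4
Tile 11: at (2,3), goal (2,2), distance |2-2|+|3-2| = 1
Tile 4: at (3,0), goal (0,3), distance |3-0|+|0-3| = 6
Tile 5: at (3,1), goal (1,0), distance |3-1|+|1-0| = 3
Tile 14: at (3,2), goal (3,1), distance |3-3|+|2-1| = 1
Tile 8: at (3,3), goal (1,3), distance |3-1|+|3-3| = 2
Sum: 3 + 2 + 0 + 2 + 2 + 4 + 2 + 3 + 2 + 4 + 1 + 6 + 3 + 1 + 2 = 37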